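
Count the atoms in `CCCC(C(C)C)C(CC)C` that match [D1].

5

Check the 11 heavy atoms by environment: 3× C (D2) → no; 3× C (D3) → no; 5× C (D1) → match.
That gives 5 matching atoms.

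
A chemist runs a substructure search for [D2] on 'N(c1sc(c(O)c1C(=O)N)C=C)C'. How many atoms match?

The query [D2] means: atom with exactly two heavy-atom neighbours.
Check the 13 heavy atoms by environment: 1× s (aromatic, D2) → match; 4× c (aromatic, D3) → no; 1× C (D2) → match; 2× C (D1) → no; 1× C (D3) → no; 2× O (D1) → no; 1× N (D1) → no; 1× N (D2) → match.
Summing the matching environments: 1 + 1 + 1 = 3 matching atoms.

3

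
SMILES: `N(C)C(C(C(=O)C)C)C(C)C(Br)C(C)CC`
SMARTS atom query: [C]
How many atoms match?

13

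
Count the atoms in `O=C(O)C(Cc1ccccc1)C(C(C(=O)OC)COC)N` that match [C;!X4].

2

The query [C;!X4] means: aliphatic carbon that does not have four total connections.
Check the 21 heavy atoms by environment: 7× C (X4) → no; 2× C (X3) → match; 2× O (X1) → no; 3× O (X2) → no; 1× N (X3) → no; 6× c (aromatic, X3) → no.
That gives 2 matching atoms.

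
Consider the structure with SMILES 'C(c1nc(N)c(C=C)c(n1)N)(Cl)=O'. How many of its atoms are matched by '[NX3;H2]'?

The query [NX3;H2] means: aliphatic N with 3 total connections, two of them H — an -NH2 nitrogen (amine or amide).
Check the 13 heavy atoms by environment: 2× n (aromatic, H0, X2) → no; 4× c (aromatic, H0, X3) → no; 2× N (H2, X3) → match; 1× C (H0, X3) → no; 1× O (H0, X1) → no; 1× Cl (H0, X1) → no; 1× C (H1, X3) → no; 1× C (H2, X3) → no.
That gives 2 matching atoms.

2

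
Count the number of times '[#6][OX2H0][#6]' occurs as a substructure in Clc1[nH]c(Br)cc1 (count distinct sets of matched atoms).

[#6][OX2H0][#6] is the SMARTS for an ether: an aliphatic oxygen bridging two carbons with no H on the oxygen.
No fragment in the molecule satisfies every constraint, giving 0 matches.

0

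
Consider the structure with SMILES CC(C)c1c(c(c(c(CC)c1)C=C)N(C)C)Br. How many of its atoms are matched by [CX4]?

Check the 17 heavy atoms by environment: 6× c (aromatic, X3) → no; 7× C (X4) → match; 1× N (X3) → no; 1× Br (X1) → no; 2× C (X3) → no.
That gives 7 matching atoms.

7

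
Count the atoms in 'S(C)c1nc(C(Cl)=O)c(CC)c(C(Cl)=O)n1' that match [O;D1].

The query [O;D1] means: aliphatic oxygen bonded to exactly one heavy atom.
Check the 16 heavy atoms by environment: 2× n (aromatic, D2) → no; 4× c (aromatic, D3) → no; 1× S (D2) → no; 2× C (D1) → no; 2× C (D3) → no; 2× O (D1) → match; 2× Cl (D1) → no; 1× C (D2) → no.
That gives 2 matching atoms.

2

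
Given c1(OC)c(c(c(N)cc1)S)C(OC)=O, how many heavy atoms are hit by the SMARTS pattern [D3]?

5

The query [D3] means: atom with exactly three heavy-atom neighbours.
Check the 14 heavy atoms by environment: 4× c (aromatic, D3) → match; 2× c (aromatic, D2) → no; 1× N (D1) → no; 2× O (D2) → no; 2× C (D1) → no; 1× S (D1) → no; 1× C (D3) → match; 1× O (D1) → no.
Summing the matching environments: 4 + 1 = 5 matching atoms.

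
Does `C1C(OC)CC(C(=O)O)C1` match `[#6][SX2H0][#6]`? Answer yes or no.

No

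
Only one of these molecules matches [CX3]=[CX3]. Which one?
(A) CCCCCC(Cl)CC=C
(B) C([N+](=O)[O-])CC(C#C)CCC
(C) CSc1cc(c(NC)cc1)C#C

A

[CX3]=[CX3] describes a non-aromatic C=C double bond between two sp2 carbons (an alkene).
(A) contains a vinyl group (-CH=CH2), which satisfies every atom and bond constraint.
(B) has an ethynyl group (-C#CH) but the C-C bond is a triple bond, not a double bond.
(C) has an ethynyl group (-C#CH) but the C-C bond is a triple bond, not a double bond.
So the answer is (A).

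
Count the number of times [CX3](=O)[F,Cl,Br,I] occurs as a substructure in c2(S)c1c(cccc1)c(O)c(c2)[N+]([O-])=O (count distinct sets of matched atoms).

[CX3](=O)[F,Cl,Br,I] is the SMARTS for an acyl halide: a carbonyl carbon bonded to a halogen.
No fragment in the molecule satisfies every constraint, giving 0 matches.

0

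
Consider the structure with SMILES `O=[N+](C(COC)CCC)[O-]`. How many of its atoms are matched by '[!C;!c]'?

4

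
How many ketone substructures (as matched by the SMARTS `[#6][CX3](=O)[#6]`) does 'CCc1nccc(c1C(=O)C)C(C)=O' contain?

2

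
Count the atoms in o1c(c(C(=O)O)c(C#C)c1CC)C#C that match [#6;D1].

The query [#6;D1] means: carbon bonded to exactly one heavy atom.
Check the 14 heavy atoms by environment: 1× o (aromatic, D2) → no; 4× c (aromatic, D3) → no; 3× C (D2) → no; 3× C (D1) → match; 1× C (D3) → no; 2× O (D1) → no.
That gives 3 matching atoms.

3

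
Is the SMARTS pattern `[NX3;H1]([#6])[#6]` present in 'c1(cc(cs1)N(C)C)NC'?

The pattern [NX3;H1]([#6])[#6] describes a trivalent nitrogen with one H, bonded to two carbons — a secondary amine.
The molecule carries an N-methylamino group (-NHCH3), whose atoms satisfy every constraint of the query, so the pattern matches.

Yes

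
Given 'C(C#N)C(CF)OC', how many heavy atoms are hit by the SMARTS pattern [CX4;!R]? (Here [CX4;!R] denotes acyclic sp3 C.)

4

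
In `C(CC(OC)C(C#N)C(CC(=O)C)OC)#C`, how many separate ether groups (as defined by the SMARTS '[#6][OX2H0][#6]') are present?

2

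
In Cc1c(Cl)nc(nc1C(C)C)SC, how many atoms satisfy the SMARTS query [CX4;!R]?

Check the 13 heavy atoms by environment: 2× n (aromatic, X2, in 6-ring) → no; 4× c (aromatic, X3, in 6-ring) → no; 5× C (X4, acyclic) → match; 1× S (X2, acyclic) → no; 1× Cl (X1, acyclic) → no.
That gives 5 matching atoms.

5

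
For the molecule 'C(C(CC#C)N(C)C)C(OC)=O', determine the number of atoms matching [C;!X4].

3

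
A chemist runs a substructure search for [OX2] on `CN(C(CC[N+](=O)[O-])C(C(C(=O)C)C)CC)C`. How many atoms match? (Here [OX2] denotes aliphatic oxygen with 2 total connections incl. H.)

0

The query [OX2] means: aliphatic oxygen with two total connections — ether, hydroxyl, or ester single-bond O.
Check the 17 heavy atoms by environment: 11× C (X4) → no; 1× C (X3) → no; 2× O (X1) → no; 1× N (X3) → no; 1× N (charge +1, X3) → no; 1× O (charge -1, X1) → no.
No environment satisfies the query, so 0 matching atoms.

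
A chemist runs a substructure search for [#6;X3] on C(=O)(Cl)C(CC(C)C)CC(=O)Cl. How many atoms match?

Check the 12 heavy atoms by environment: 6× C (X4) → no; 2× C (X3) → match; 2× O (X1) → no; 2× Cl (X1) → no.
That gives 2 matching atoms.

2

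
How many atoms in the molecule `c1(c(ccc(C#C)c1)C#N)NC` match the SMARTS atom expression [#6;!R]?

The query [#6;!R] means: carbon not in any ring.
Check the 12 heavy atoms by environment: 6× c (aromatic, in 6-ring) → no; 2× N (acyclic) → no; 4× C (acyclic) → match.
That gives 4 matching atoms.

4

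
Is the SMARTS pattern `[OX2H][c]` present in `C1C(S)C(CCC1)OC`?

The pattern [OX2H][c] describes a hydroxyl oxygen attached to an aromatic carbon — a phenol.
The closest candidate here is a methoxy ether (-OCH3), but the oxygen has H0, not H1. No other fragment satisfies the full query, so there is no match.

No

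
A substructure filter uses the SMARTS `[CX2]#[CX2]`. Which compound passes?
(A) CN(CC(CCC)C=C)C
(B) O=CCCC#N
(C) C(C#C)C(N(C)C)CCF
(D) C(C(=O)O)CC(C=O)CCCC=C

C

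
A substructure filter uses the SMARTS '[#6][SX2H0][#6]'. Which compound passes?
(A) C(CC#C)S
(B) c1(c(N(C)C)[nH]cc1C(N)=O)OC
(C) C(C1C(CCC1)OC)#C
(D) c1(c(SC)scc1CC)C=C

[#6][SX2H0][#6] describes an aliphatic sulfur bridging two carbons with no H on the sulfur (a thioether).
(A) has a thiol (-SH) but the sulfur has H1, not H0 bridging two carbons.
(B) has a methoxy ether (-OCH3) but the bridging atom is O, not S.
(C) has a methoxy ether (-OCH3) but the bridging atom is O, not S.
(D) contains a methylthio ether (-SCH3), which satisfies every atom and bond constraint.
So the answer is (D).

D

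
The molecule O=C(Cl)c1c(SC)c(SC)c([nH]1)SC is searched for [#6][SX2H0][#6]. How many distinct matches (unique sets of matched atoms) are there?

3

[#6][SX2H0][#6] is the SMARTS for a thioether: an aliphatic sulfur bridging two carbons with no H on the sulfur.
The molecule carries 3 separate instances of a methylthio ether (-SCH3) meeting every constraint; each maps to a distinct set of atoms, giving 3 matches.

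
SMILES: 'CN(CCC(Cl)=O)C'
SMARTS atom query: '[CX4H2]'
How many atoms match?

Check the 8 heavy atoms by environment: 2× C (H2, X4) → match; 1× N (H0, X3) → no; 2× C (H3, X4) → no; 1× C (H0, X3) → no; 1× O (H0, X1) → no; 1× Cl (H0, X1) → no.
That gives 2 matching atoms.

2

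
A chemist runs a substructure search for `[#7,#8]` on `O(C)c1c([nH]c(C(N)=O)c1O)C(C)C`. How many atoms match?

5

The query [#7,#8] means: nitrogen or oxygen (comma = OR).
Check the 14 heavy atoms by environment: 1× n (aromatic) → match; 4× c (aromatic) → no; 3× O → match; 5× C → no; 1× N → match.
Summing the matching environments: 1 + 3 + 1 = 5 matching atoms.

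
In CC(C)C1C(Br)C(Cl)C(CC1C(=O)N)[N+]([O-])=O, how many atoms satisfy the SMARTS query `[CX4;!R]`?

The query [CX4;!R] means: aliphatic carbon with four total connections, not in a ring.
Check the 17 heavy atoms by environment: 6× C (X4, in 6-ring) → no; 1× N (charge +1, X3, acyclic) → no; 1× O (charge -1, X1, acyclic) → no; 2× O (X1, acyclic) → no; 3× C (X4, acyclic) → match; 1× Cl (X1, acyclic) → no; 1× C (X3, acyclic) → no; 1× N (X3, acyclic) → no; 1× Br (X1, acyclic) → no.
That gives 3 matching atoms.

3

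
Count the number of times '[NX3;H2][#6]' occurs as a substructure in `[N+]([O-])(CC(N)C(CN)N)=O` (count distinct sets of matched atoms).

3

[NX3;H2][#6] is the SMARTS for a primary amine: a trivalent nitrogen with two H attached to carbon.
The molecule carries 3 separate instances of a primary amino group (-NH2) meeting every constraint; each maps to a distinct set of atoms, giving 3 matches.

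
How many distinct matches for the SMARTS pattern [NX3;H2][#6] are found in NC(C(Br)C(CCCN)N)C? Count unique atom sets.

3

[NX3;H2][#6] is the SMARTS for a primary amine: a trivalent nitrogen with two H attached to carbon.
The molecule carries 3 separate instances of a primary amino group (-NH2) meeting every constraint; each maps to a distinct set of atoms, giving 3 matches.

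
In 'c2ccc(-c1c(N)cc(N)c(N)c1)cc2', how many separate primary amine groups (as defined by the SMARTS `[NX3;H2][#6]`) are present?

3

[NX3;H2][#6] is the SMARTS for a primary amine: a trivalent nitrogen with two H attached to carbon.
The molecule carries 3 separate instances of a primary amino group (-NH2) meeting every constraint; each maps to a distinct set of atoms, giving 3 matches.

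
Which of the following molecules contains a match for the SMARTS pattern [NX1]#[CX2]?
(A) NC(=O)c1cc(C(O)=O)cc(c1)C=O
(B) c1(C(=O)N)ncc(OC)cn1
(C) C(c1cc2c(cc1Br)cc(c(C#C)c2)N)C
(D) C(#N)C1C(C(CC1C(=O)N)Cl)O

[NX1]#[CX2] describes a nitrogen triple-bonded to a two-connected carbon (a nitrile).
(A) has a primary amide (-C(=O)NH2) but the nitrogen is NX3, not NX1.
(B) has a primary amide (-C(=O)NH2) but the nitrogen is NX3, not NX1.
(C) has a primary amino group (-NH2) but the nitrogen is NX3 (three connections), not NX1 triple-bonded.
(D) contains a nitrile (-C#N), which satisfies every atom and bond constraint.
So the answer is (D).

D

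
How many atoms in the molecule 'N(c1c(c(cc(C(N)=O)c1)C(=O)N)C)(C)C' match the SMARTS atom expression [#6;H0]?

6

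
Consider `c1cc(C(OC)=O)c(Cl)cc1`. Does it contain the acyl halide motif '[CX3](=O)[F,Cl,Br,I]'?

No

The pattern [CX3](=O)[F,Cl,Br,I] describes a carbonyl carbon bonded to a halogen — an acyl halide.
The closest candidate here is a chloro substituent, but the Cl is not on a carbonyl carbon. No other fragment satisfies the full query, so there is no match.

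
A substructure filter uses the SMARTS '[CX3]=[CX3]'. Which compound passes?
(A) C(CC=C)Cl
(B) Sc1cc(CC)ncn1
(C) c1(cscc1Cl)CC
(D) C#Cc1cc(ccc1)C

A

[CX3]=[CX3] describes a non-aromatic C=C double bond between two sp2 carbons (an alkene).
(A) contains a vinyl group (-CH=CH2), which satisfies every atom and bond constraint.
(B) has an ethyl group (-CH2CH3) but its C-C bond is a single bond between CX4 carbons, not CX3=CX3.
(C) has an ethyl group (-CH2CH3) but its C-C bond is a single bond between CX4 carbons, not CX3=CX3.
(D) has an ethynyl group (-C#CH) but the C-C bond is a triple bond, not a double bond.
So the answer is (A).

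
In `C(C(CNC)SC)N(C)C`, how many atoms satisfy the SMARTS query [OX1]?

0

The query [OX1] means: aliphatic oxygen with one total connection — typically a carbonyl =O or an oxide.
Check the 10 heavy atoms by environment: 7× C (X4) → no; 2× N (X3) → no; 1× S (X2) → no.
No environment satisfies the query, so 0 matching atoms.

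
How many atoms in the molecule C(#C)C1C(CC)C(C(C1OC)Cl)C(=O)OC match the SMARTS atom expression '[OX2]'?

2

The query [OX2] means: aliphatic oxygen with two total connections — ether, hydroxyl, or ester single-bond O.
Check the 16 heavy atoms by environment: 9× C (X4) → no; 2× O (X2) → match; 1× Cl (X1) → no; 1× C (X3) → no; 1× O (X1) → no; 2× C (X2) → no.
That gives 2 matching atoms.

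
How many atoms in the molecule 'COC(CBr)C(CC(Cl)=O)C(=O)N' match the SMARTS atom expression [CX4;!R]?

Check the 13 heavy atoms by environment: 5× C (X4, acyclic) → match; 1× Br (X1, acyclic) → no; 2× C (X3, acyclic) → no; 2× O (X1, acyclic) → no; 1× Cl (X1, acyclic) → no; 1× N (X3, acyclic) → no; 1× O (X2, acyclic) → no.
That gives 5 matching atoms.

5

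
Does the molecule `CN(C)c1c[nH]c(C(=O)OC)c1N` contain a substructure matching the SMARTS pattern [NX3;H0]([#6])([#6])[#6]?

The pattern [NX3;H0]([#6])([#6])[#6] describes a trivalent nitrogen with no H, bonded to three carbons — a tertiary amine.
The molecule carries a dimethylamino group (-N(CH3)2), whose atoms satisfy every constraint of the query, so the pattern matches.

Yes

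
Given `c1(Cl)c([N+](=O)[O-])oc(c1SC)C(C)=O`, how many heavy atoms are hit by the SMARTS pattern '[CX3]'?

1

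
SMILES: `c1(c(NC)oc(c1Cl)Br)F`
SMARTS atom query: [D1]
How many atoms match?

The query [D1] means: atom with exactly one heavy-atom neighbour (degree 1).
Check the 10 heavy atoms by environment: 1× o (aromatic, D2) → no; 4× c (aromatic, D3) → no; 1× N (D2) → no; 1× C (D1) → match; 1× Cl (D1) → match; 1× Br (D1) → match; 1× F (D1) → match.
Summing the matching environments: 1 + 1 + 1 + 1 = 4 matching atoms.

4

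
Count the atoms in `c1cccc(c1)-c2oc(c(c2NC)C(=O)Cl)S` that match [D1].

4

The query [D1] means: atom with exactly one heavy-atom neighbour (degree 1).
Check the 17 heavy atoms by environment: 1× o (aromatic, D2) → no; 5× c (aromatic, D3) → no; 5× c (aromatic, D2) → no; 1× C (D3) → no; 1× O (D1) → match; 1× Cl (D1) → match; 1× N (D2) → no; 1× C (D1) → match; 1× S (D1) → match.
Summing the matching environments: 1 + 1 + 1 + 1 = 4 matching atoms.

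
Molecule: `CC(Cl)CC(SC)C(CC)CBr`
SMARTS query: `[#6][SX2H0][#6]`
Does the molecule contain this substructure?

Yes

The pattern [#6][SX2H0][#6] describes an aliphatic sulfur bridging two carbons with no H on the sulfur — a thioether.
The molecule carries a methylthio ether (-SCH3), whose atoms satisfy every constraint of the query, so the pattern matches.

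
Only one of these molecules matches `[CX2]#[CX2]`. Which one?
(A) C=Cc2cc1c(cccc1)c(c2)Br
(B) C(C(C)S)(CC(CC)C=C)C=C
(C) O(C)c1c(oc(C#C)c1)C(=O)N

[CX2]#[CX2] describes a carbon-carbon triple bond (an alkyne).
(A) has a vinyl group (-CH=CH2) but the C=C is a double bond; both carbons are CX3, not CX2.
(B) has a vinyl group (-CH=CH2) but the C=C is a double bond; both carbons are CX3, not CX2.
(C) contains an ethynyl group (-C#CH), which satisfies every atom and bond constraint.
So the answer is (C).

C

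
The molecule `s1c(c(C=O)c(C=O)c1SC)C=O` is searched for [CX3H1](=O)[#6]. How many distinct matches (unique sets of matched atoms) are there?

3

[CX3H1](=O)[#6] is the SMARTS for an aldehyde: an sp2 carbon with one H, double-bonded to O and single-bonded to carbon.
The molecule carries 3 separate instances of an aldehyde (-CHO) meeting every constraint; each maps to a distinct set of atoms, giving 3 matches.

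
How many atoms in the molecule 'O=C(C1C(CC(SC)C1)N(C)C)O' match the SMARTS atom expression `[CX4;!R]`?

3

The query [CX4;!R] means: aliphatic carbon with four total connections, not in a ring.
Check the 13 heavy atoms by environment: 5× C (X4, in 5-ring) → no; 1× S (X2, acyclic) → no; 3× C (X4, acyclic) → match; 1× N (X3, acyclic) → no; 1× C (X3, acyclic) → no; 1× O (X1, acyclic) → no; 1× O (X2, acyclic) → no.
That gives 3 matching atoms.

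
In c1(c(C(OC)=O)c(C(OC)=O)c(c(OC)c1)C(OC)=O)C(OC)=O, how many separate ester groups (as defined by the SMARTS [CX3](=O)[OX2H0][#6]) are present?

4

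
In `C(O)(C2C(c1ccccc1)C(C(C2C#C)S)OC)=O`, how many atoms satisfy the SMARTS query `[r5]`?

Check the 19 heavy atoms by environment: 5× C (in 5-ring) → match; 1× S (acyclic) → no; 3× O (acyclic) → no; 4× C (acyclic) → no; 6× c (aromatic, in 6-ring) → no.
That gives 5 matching atoms.

5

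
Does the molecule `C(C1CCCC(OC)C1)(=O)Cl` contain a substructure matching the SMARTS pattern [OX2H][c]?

No

The pattern [OX2H][c] describes a hydroxyl oxygen attached to an aromatic carbon — a phenol.
The closest candidate here is a methoxy ether (-OCH3), but the oxygen has H0, not H1. No other fragment satisfies the full query, so there is no match.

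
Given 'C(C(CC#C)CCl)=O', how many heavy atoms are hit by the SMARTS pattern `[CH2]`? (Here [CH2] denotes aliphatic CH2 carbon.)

2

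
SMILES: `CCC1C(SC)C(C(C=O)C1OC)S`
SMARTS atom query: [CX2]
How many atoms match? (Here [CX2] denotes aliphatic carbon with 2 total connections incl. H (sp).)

0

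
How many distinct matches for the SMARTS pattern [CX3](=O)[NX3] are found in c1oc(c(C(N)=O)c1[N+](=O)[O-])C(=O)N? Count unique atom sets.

[CX3](=O)[NX3] is the SMARTS for an amide: a carbonyl carbon bonded to a trivalent nitrogen.
The molecule carries 2 separate instances of a primary amide (-C(=O)NH2) meeting every constraint; each maps to a distinct set of atoms, giving 2 matches.

2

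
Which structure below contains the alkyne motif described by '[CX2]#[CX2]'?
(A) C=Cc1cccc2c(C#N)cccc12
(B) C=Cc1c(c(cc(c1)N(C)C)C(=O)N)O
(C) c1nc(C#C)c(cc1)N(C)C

C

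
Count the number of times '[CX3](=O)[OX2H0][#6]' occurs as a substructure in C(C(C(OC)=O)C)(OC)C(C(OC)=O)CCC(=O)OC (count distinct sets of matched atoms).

[CX3](=O)[OX2H0][#6] is the SMARTS for an ester: a carbonyl carbon bonded to an oxygen that is itself bonded to carbon (no H on that O).
The molecule carries 3 separate instances of a methyl-ester group (-C(=O)OCH3) meeting every constraint; each maps to a distinct set of atoms, giving 3 matches.

3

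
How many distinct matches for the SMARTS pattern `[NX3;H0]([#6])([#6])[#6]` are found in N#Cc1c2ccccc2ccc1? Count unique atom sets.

[NX3;H0]([#6])([#6])[#6] is the SMARTS for a tertiary amine: a trivalent nitrogen with no H, bonded to three carbons.
No fragment in the molecule satisfies every constraint, giving 0 matches.

0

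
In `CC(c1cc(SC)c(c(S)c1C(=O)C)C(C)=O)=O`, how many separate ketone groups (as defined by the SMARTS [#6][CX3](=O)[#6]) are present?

3

[#6][CX3](=O)[#6] is the SMARTS for a ketone: a carbonyl carbon (no H) flanked by two carbons.
The molecule carries 3 separate instances of an acetyl/ketone group (-C(=O)CH3) meeting every constraint; each maps to a distinct set of atoms, giving 3 matches.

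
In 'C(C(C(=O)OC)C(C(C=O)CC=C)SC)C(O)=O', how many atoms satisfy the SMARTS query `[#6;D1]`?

3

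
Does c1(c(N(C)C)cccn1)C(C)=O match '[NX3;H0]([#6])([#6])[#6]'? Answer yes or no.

The pattern [NX3;H0]([#6])([#6])[#6] describes a trivalent nitrogen with no H, bonded to three carbons — a tertiary amine.
The molecule carries a dimethylamino group (-N(CH3)2), whose atoms satisfy every constraint of the query, so the pattern matches.

Yes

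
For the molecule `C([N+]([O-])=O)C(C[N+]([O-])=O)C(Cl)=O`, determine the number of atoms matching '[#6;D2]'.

Check the 12 heavy atoms by environment: 2× C (D2) → match; 2× C (D3) → no; 3× O (D1) → no; 1× Cl (D1) → no; 2× N (charge +1, D3) → no; 2× O (charge -1, D1) → no.
That gives 2 matching atoms.

2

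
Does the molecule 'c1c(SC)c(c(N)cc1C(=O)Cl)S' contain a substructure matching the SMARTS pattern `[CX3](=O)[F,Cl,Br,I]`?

The pattern [CX3](=O)[F,Cl,Br,I] describes a carbonyl carbon bonded to a halogen — an acyl halide.
The molecule carries an acyl chloride (-C(=O)Cl), whose atoms satisfy every constraint of the query, so the pattern matches.

Yes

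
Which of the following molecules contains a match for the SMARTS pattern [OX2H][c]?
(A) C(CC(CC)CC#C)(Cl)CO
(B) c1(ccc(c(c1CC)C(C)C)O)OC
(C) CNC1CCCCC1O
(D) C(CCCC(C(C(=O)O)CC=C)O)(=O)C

B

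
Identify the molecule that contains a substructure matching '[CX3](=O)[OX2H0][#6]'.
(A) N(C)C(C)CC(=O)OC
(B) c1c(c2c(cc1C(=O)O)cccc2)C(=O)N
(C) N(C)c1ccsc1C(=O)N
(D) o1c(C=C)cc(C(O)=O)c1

[CX3](=O)[OX2H0][#6] describes a carbonyl carbon bonded to an oxygen that is itself bonded to carbon (no H on that O) (an ester).
(A) contains a methyl-ester group (-C(=O)OCH3), which satisfies every atom and bond constraint.
(B) has a primary amide (-C(=O)NH2) but the carbonyl is bonded to N, not to an O-C linkage.
(C) has a primary amide (-C(=O)NH2) but the carbonyl is bonded to N, not to an O-C linkage.
(D) has a carboxylic acid group (-C(=O)OH) but the singly-bonded O carries H (OX2H1, not H0).
So the answer is (A).

A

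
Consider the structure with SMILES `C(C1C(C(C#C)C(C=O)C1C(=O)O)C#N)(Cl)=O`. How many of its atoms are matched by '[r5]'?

The query [r5] means: r5 matches atoms in a five-membered ring.
Check the 17 heavy atoms by environment: 5× C (in 5-ring) → match; 6× C (acyclic) → no; 4× O (acyclic) → no; 1× N (acyclic) → no; 1× Cl (acyclic) → no.
That gives 5 matching atoms.

5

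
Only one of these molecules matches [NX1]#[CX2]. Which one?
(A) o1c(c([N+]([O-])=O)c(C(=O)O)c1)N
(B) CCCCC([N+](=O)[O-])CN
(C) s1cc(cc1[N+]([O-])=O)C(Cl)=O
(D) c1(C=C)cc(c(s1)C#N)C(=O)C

D

[NX1]#[CX2] describes a nitrogen triple-bonded to a two-connected carbon (a nitrile).
(A) has a nitro group (-[N+](=O)[O-]) but there is no C#N triple bond.
(B) has a nitro group (-[N+](=O)[O-]) but there is no C#N triple bond.
(C) has a nitro group (-[N+](=O)[O-]) but there is no C#N triple bond.
(D) contains a nitrile (-C#N), which satisfies every atom and bond constraint.
So the answer is (D).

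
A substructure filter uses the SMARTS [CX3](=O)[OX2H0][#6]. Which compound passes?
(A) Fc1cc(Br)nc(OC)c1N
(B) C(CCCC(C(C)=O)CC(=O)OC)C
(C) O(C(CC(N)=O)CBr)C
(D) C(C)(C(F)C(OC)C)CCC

B

[CX3](=O)[OX2H0][#6] describes a carbonyl carbon bonded to an oxygen that is itself bonded to carbon (no H on that O) (an ester).
(A) has a methoxy ether (-OCH3) but the ether oxygen is not adjacent to a C=O carbon.
(B) contains a methyl-ester group (-C(=O)OCH3), which satisfies every atom and bond constraint.
(C) has a primary amide (-C(=O)NH2) but the carbonyl is bonded to N, not to an O-C linkage.
(D) has a methoxy ether (-OCH3) but the ether oxygen is not adjacent to a C=O carbon.
So the answer is (B).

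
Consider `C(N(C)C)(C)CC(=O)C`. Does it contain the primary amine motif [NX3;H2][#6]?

The pattern [NX3;H2][#6] describes a trivalent nitrogen with two H attached to carbon — a primary amine.
The closest candidate here is a dimethylamino group (-N(CH3)2), but the nitrogen has H0, not H2. No other fragment satisfies the full query, so there is no match.

No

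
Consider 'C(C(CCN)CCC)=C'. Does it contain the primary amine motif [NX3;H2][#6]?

The pattern [NX3;H2][#6] describes a trivalent nitrogen with two H attached to carbon — a primary amine.
The molecule carries a primary amino group (-NH2), whose atoms satisfy every constraint of the query, so the pattern matches.

Yes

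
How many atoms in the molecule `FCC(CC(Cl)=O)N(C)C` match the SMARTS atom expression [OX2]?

0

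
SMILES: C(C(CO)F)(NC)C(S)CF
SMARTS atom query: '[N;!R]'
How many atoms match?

1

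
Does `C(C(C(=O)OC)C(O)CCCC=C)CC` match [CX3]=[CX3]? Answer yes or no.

The pattern [CX3]=[CX3] describes a non-aromatic C=C double bond between two sp2 carbons — an alkene.
The molecule carries a vinyl group (-CH=CH2), whose atoms satisfy every constraint of the query, so the pattern matches.

Yes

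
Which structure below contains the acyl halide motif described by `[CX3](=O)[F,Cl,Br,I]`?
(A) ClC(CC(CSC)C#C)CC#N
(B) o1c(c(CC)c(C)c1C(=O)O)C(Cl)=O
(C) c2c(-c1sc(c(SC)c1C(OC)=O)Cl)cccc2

B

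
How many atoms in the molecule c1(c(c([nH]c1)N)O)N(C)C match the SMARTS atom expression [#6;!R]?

2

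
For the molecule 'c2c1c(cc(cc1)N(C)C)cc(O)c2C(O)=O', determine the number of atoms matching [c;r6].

Check the 17 heavy atoms by environment: 10× c (aromatic, in 6-ring) → match; 1× N (acyclic) → no; 3× C (acyclic) → no; 3× O (acyclic) → no.
That gives 10 matching atoms.

10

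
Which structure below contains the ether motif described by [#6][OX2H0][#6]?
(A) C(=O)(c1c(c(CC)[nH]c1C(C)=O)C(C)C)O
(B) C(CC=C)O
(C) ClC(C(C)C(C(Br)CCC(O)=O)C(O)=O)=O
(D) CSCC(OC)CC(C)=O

D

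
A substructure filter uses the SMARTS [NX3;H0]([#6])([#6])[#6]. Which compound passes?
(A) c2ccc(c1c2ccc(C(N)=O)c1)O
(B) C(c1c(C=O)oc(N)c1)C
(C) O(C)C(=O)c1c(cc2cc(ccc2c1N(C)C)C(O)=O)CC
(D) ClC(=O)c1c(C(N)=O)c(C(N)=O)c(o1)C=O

[NX3;H0]([#6])([#6])[#6] describes a trivalent nitrogen with no H, bonded to three carbons (a tertiary amine).
(A) has a primary amide (-C(=O)NH2) but the amide nitrogen has H2 and only one carbon neighbour.
(B) has a primary amino group (-NH2) but the nitrogen has H2, not H0 with three carbons.
(C) contains a dimethylamino group (-N(CH3)2), which satisfies every atom and bond constraint.
(D) has a primary amide (-C(=O)NH2) but the amide nitrogen has H2 and only one carbon neighbour.
So the answer is (C).

C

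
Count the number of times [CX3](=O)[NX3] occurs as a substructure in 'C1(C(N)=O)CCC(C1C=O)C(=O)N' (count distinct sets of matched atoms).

2

[CX3](=O)[NX3] is the SMARTS for an amide: a carbonyl carbon bonded to a trivalent nitrogen.
The molecule carries 2 separate instances of a primary amide (-C(=O)NH2) meeting every constraint; each maps to a distinct set of atoms, giving 2 matches.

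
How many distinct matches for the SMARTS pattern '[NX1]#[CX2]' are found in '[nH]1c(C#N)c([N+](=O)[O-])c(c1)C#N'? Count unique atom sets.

2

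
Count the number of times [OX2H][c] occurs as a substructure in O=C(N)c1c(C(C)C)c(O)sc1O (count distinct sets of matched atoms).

2

[OX2H][c] is the SMARTS for a phenol: a hydroxyl oxygen attached to an aromatic carbon.
The molecule carries 2 separate instances of a hydroxyl group (-OH) meeting every constraint; each maps to a distinct set of atoms, giving 2 matches.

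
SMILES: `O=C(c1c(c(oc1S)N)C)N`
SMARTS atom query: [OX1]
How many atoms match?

1

The query [OX1] means: aliphatic oxygen with one total connection — typically a carbonyl =O or an oxide.
Check the 11 heavy atoms by environment: 1× o (aromatic, X2) → no; 4× c (aromatic, X3) → no; 1× C (X3) → no; 1× O (X1) → match; 2× N (X3) → no; 1× C (X4) → no; 1× S (X2) → no.
That gives 1 matching atom.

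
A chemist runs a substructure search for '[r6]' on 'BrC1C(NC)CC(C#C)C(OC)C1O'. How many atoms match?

The query [r6] means: r6 matches atoms in a six-membered ring.
Check the 14 heavy atoms by environment: 6× C (in 6-ring) → match; 4× C (acyclic) → no; 1× N (acyclic) → no; 2× O (acyclic) → no; 1× Br (acyclic) → no.
That gives 6 matching atoms.

6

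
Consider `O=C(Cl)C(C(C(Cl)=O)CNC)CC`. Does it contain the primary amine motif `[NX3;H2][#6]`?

No

The pattern [NX3;H2][#6] describes a trivalent nitrogen with two H attached to carbon — a primary amine.
The closest candidate here is an N-methylamino group (-NHCH3), but the nitrogen bears two carbons and only one H (H1), not H2. No other fragment satisfies the full query, so there is no match.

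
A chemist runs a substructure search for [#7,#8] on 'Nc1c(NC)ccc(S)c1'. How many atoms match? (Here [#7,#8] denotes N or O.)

2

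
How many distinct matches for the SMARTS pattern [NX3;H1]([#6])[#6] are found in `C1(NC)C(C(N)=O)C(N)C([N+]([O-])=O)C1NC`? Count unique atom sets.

2

[NX3;H1]([#6])[#6] is the SMARTS for a secondary amine: a trivalent nitrogen with one H, bonded to two carbons.
The molecule carries 2 separate instances of an N-methylamino group (-NHCH3) meeting every constraint; each maps to a distinct set of atoms, giving 2 matches.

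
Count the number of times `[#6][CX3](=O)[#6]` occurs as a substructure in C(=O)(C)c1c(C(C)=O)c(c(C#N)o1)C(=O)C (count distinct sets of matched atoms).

3

[#6][CX3](=O)[#6] is the SMARTS for a ketone: a carbonyl carbon (no H) flanked by two carbons.
The molecule carries 3 separate instances of an acetyl/ketone group (-C(=O)CH3) meeting every constraint; each maps to a distinct set of atoms, giving 3 matches.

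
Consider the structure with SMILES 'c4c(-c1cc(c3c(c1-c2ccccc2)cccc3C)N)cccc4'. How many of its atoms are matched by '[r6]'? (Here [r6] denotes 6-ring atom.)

Check the 24 heavy atoms by environment: 22× c (aromatic, in 6-ring) → match; 1× C (acyclic) → no; 1× N (acyclic) → no.
That gives 22 matching atoms.

22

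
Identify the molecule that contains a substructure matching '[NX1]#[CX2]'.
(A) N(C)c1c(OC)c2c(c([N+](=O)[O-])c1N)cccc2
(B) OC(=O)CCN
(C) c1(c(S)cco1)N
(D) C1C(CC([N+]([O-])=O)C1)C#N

D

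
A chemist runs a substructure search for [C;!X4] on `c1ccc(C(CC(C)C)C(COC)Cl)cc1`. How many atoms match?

0

The query [C;!X4] means: aliphatic carbon that does not have four total connections.
Check the 16 heavy atoms by environment: 8× C (X4) → no; 1× Cl (X1) → no; 1× O (X2) → no; 6× c (aromatic, X3) → no.
No environment satisfies the query, so 0 matching atoms.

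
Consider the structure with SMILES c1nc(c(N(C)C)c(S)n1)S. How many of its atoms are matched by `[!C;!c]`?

5

Check the 11 heavy atoms by environment: 2× n (aromatic) → match; 4× c (aromatic) → no; 2× S → match; 1× N → match; 2× C → no.
Summing the matching environments: 2 + 2 + 1 = 5 matching atoms.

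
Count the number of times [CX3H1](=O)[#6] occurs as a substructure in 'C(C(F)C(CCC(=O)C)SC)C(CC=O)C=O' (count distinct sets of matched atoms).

2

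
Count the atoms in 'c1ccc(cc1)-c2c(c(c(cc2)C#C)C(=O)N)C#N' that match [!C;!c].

3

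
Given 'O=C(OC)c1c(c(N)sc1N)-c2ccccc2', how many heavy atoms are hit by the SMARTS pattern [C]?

2

The query [C] means: uppercase C matches aliphatic (non-aromatic) carbon only.
Check the 17 heavy atoms by environment: 1× s (aromatic) → no; 10× c (aromatic) → no; 2× N → no; 2× C → match; 2× O → no.
That gives 2 matching atoms.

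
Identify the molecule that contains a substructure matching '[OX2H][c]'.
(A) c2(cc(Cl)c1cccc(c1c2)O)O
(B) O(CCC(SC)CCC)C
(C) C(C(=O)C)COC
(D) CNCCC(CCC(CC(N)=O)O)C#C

A

[OX2H][c] describes a hydroxyl oxygen attached to an aromatic carbon (a phenol).
(A) contains a hydroxyl group (-OH), which satisfies every atom and bond constraint.
(B) has a methoxy ether (-OCH3) but the oxygen has H0, not H1.
(C) has a methoxy ether (-OCH3) but the oxygen has H0, not H1.
(D) has a hydroxyl group (-OH) but the -OH is on an aliphatic carbon, not an aromatic c.
So the answer is (A).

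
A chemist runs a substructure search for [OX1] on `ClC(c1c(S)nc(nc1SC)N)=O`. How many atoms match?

1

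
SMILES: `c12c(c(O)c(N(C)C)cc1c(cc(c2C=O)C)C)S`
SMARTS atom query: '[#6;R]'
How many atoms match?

The query [#6;R] means: carbon that is part of a ring.
Check the 19 heavy atoms by environment: 10× c (aromatic, in 6-ring) → match; 1× S (acyclic) → no; 1× N (acyclic) → no; 5× C (acyclic) → no; 2× O (acyclic) → no.
That gives 10 matching atoms.

10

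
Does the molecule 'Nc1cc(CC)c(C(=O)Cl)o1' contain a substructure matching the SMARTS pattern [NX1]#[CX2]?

No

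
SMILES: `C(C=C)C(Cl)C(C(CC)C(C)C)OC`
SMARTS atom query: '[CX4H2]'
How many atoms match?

The query [CX4H2] means: sp3 carbon (X4) with exactly two hydrogens.
Check the 14 heavy atoms by environment: 2× C (H2, X4) → match; 4× C (H1, X4) → no; 4× C (H3, X4) → no; 1× C (H1, X3) → no; 1× C (H2, X3) → no; 1× Cl (H0, X1) → no; 1× O (H0, X2) → no.
That gives 2 matching atoms.

2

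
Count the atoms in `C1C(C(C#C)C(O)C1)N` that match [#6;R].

5

The query [#6;R] means: carbon that is part of a ring.
Check the 9 heavy atoms by environment: 5× C (in 5-ring) → match; 2× C (acyclic) → no; 1× N (acyclic) → no; 1× O (acyclic) → no.
That gives 5 matching atoms.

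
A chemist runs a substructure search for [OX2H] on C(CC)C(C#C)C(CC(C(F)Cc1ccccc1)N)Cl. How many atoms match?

0

The query [OX2H] means: aliphatic oxygen with two connections, one of which is H — an -OH oxygen.
Check the 20 heavy atoms by environment: 4× C (H2, X4) → no; 4× C (H1, X4) → no; 1× C (H3, X4) → no; 1× F (H0, X1) → no; 1× c (aromatic, H0, X3) → no; 5× c (aromatic, H1, X3) → no; 1× C (H0, X2) → no; 1× C (H1, X2) → no; 1× N (H2, X3) → no; 1× Cl (H0, X1) → no.
No environment satisfies the query, so 0 matching atoms.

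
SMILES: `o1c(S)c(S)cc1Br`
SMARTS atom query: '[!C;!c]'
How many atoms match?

The query [!C;!c] means: neither aliphatic nor aromatic carbon — same as [!#6].
Check the 8 heavy atoms by environment: 1× o (aromatic) → match; 4× c (aromatic) → no; 2× S → match; 1× Br → match.
Summing the matching environments: 1 + 2 + 1 = 4 matching atoms.

4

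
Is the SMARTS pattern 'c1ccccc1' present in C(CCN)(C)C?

The pattern c1ccccc1 describes six aromatic carbons in a ring — a benzene ring.
The closest candidate here is a methyl group (-CH3), but no six-membered all-carbon aromatic ring is present. No other fragment satisfies the full query, so there is no match.

No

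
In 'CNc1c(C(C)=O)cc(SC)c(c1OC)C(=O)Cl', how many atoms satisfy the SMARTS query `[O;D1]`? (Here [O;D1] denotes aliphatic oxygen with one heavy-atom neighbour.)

2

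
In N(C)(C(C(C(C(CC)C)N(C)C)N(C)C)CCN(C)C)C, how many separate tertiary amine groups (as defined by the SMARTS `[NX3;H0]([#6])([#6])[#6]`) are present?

4

[NX3;H0]([#6])([#6])[#6] is the SMARTS for a tertiary amine: a trivalent nitrogen with no H, bonded to three carbons.
The molecule carries 4 separate instances of a dimethylamino group (-N(CH3)2) meeting every constraint; each maps to a distinct set of atoms, giving 4 matches.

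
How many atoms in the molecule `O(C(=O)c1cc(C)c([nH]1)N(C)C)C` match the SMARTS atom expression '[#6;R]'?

4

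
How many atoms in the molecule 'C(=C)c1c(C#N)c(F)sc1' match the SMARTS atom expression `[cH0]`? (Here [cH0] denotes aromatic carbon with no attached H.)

The query [cH0] means: aromatic carbon with no attached hydrogen (substituted or ring-fusion).
Check the 10 heavy atoms by environment: 1× s (aromatic, H0) → no; 1× c (aromatic, H1) → no; 3× c (aromatic, H0) → match; 1× F (H0) → no; 1× C (H0) → no; 1× N (H0) → no; 1× C (H1) → no; 1× C (H2) → no.
That gives 3 matching atoms.

3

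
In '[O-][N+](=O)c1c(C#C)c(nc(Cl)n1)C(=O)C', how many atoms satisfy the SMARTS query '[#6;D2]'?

1

The query [#6;D2] means: any carbon bonded to exactly two heavy atoms.
Check the 15 heavy atoms by environment: 2× n (aromatic, D2) → no; 4× c (aromatic, D3) → no; 1× C (D2) → match; 2× C (D1) → no; 1× Cl (D1) → no; 1× N (charge +1, D3) → no; 1× O (charge -1, D1) → no; 2× O (D1) → no; 1× C (D3) → no.
That gives 1 matching atom.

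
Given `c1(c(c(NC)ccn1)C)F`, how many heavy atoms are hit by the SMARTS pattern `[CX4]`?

2

The query [CX4] means: C with X4: aliphatic carbon with exactly 4 total connections (bonds + H).
Check the 10 heavy atoms by environment: 1× n (aromatic, X2) → no; 5× c (aromatic, X3) → no; 1× F (X1) → no; 1× N (X3) → no; 2× C (X4) → match.
That gives 2 matching atoms.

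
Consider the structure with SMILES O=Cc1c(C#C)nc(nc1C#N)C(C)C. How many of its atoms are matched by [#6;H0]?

The query [#6;H0] means: any carbon with no attached hydrogen.
Check the 15 heavy atoms by environment: 2× n (aromatic, H0) → no; 4× c (aromatic, H0) → match; 3× C (H1) → no; 2× C (H3) → no; 2× C (H0) → match; 1× N (H0) → no; 1× O (H0) → no.
Summing the matching environments: 4 + 2 = 6 matching atoms.

6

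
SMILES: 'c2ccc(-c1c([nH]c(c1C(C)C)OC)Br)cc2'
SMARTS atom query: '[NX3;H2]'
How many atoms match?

Check the 17 heavy atoms by environment: 1× n (aromatic, H1, X3) → no; 5× c (aromatic, H0, X3) → no; 1× C (H1, X4) → no; 3× C (H3, X4) → no; 1× O (H0, X2) → no; 5× c (aromatic, H1, X3) → no; 1× Br (H0, X1) → no.
No environment satisfies the query, so 0 matching atoms.

0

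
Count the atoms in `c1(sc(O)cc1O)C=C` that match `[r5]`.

Check the 9 heavy atoms by environment: 1× s (aromatic, in 5-ring) → match; 4× c (aromatic, in 5-ring) → match; 2× O (acyclic) → no; 2× C (acyclic) → no.
Summing the matching environments: 1 + 4 = 5 matching atoms.

5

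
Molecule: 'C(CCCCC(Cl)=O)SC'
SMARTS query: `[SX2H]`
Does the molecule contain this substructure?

No

The pattern [SX2H] describes an aliphatic sulfur with two connections, one being H — a thiol.
The closest candidate here is a methylthio ether (-SCH3), but the sulfur has H0 (bonded to two carbons), not H1. No other fragment satisfies the full query, so there is no match.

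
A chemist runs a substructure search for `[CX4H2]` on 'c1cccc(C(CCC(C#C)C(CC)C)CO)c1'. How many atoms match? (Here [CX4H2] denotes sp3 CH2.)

4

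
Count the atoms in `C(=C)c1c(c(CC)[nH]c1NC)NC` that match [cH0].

4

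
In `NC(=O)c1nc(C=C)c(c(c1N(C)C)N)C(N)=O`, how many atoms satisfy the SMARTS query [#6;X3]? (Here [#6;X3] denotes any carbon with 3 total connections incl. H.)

The query [#6;X3] means: any carbon (aromatic or not) with three total connections.
Check the 18 heavy atoms by environment: 1× n (aromatic, X2) → no; 5× c (aromatic, X3) → match; 4× N (X3) → no; 2× C (X4) → no; 4× C (X3) → match; 2× O (X1) → no.
Summing the matching environments: 5 + 4 = 9 matching atoms.

9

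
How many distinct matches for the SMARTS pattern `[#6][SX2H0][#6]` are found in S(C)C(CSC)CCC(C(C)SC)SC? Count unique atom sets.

[#6][SX2H0][#6] is the SMARTS for a thioether: an aliphatic sulfur bridging two carbons with no H on the sulfur.
The molecule carries 4 separate instances of a methylthio ether (-SCH3) meeting every constraint; each maps to a distinct set of atoms, giving 4 matches.

4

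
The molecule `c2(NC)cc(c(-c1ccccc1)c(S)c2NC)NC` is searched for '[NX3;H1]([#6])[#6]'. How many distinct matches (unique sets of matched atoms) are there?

3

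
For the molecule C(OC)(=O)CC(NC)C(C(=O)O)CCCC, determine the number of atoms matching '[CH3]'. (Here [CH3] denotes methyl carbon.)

Check the 16 heavy atoms by environment: 4× C (H2) → no; 2× C (H1) → no; 3× C (H3) → match; 1× N (H1) → no; 2× C (H0) → no; 3× O (H0) → no; 1× O (H1) → no.
That gives 3 matching atoms.

3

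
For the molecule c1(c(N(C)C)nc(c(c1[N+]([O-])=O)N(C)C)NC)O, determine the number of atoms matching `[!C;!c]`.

The query [!C;!c] means: neither aliphatic nor aromatic carbon — same as [!#6].
Check the 18 heavy atoms by environment: 1× n (aromatic) → match; 5× c (aromatic) → no; 1× N (charge +1) → match; 1× O (charge -1) → match; 2× O → match; 3× N → match; 5× C → no.
Summing the matching environments: 1 + 1 + 1 + 2 + 3 = 8 matching atoms.

8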